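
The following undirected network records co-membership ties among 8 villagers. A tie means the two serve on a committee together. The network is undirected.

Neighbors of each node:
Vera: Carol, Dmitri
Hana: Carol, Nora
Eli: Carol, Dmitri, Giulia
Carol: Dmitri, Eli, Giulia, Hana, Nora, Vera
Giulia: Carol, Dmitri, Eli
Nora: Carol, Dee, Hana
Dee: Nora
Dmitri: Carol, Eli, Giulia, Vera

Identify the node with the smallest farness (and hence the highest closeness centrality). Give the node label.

Carol

Farness (sum of distances to all others) for each node — Carol:8, Dee:17, Dmitri:11, Eli:12, Giulia:12, Hana:12, Nora:11, Vera:13.
The smallest farness is 8, for Carol, so Carol has the highest closeness.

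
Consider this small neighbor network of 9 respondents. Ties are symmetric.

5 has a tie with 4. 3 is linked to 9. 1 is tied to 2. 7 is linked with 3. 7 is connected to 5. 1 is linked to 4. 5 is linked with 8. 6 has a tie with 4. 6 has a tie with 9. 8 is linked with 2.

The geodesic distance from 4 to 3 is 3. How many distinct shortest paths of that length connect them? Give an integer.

The shortest distance is 3. The length-3 paths are: 4–5–7–3; 4–6–9–3.
That gives 2 distinct shortest paths.

2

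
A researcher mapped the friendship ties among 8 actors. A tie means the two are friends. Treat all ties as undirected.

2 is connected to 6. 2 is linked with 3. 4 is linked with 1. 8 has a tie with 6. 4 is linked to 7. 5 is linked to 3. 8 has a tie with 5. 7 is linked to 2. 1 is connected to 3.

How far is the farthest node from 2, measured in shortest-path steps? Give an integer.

Distances from 2: 1:2, 3:1, 4:2, 5:2, 6:1, 7:1, 8:2.
The largest is 2 (to 5, 1, 4, and 8), so the eccentricity of 2 is 2.

2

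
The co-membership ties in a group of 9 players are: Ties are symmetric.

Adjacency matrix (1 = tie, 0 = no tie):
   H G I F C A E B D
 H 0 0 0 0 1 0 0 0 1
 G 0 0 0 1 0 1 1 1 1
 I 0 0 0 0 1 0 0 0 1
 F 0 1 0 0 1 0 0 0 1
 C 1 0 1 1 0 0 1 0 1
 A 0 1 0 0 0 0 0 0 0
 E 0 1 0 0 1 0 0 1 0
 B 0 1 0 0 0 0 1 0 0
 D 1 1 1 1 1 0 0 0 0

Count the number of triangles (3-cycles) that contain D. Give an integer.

4

D's neighbors: C, F, G, H, and I.
Neighbor pairs that are themselves tied: D–C–F; D–C–H; D–C–I; D–F–G. Each forms one triangle with D, for 4 in total.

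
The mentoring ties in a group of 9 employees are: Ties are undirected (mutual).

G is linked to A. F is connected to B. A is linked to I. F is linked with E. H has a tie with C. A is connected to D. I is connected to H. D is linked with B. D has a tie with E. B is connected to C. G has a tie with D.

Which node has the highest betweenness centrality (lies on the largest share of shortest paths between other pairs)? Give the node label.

Unnormalized betweenness of each node: A:6, B:53/6, C:4, D:34/3, E:11/6, F:4/3, G:0, H:7/3, I:10/3.
D has the largest value, 34/3, making it the main broker — the node through which the most shortest paths run.

D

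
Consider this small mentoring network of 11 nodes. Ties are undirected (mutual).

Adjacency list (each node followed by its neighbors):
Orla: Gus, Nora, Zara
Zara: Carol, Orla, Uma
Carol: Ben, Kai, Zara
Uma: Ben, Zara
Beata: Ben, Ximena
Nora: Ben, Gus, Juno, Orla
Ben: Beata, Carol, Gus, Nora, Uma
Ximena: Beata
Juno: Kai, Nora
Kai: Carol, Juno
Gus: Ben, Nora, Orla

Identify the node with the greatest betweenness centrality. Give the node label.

Unnormalized betweenness of each node: Beata:9, Ben:45/2, Carol:8, Gus:3/2, Juno:2, Kai:3/2, Nora:9, Orla:5/2, Uma:3/2, Ximena:0, Zara:7/2.
Ben has the largest value, 45/2, making it the main broker — the node through which the most shortest paths run.

Ben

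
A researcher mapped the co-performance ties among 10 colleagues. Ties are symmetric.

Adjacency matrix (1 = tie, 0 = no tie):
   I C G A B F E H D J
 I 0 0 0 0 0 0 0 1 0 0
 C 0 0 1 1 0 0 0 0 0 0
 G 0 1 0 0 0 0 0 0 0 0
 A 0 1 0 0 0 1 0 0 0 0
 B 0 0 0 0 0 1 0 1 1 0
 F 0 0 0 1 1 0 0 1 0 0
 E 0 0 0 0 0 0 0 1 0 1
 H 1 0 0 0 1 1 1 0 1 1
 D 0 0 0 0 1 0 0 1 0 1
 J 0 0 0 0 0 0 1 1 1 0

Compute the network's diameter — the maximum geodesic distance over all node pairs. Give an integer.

5

Eccentricity of each node (its greatest distance to any other): A:3, B:4, C:4, D:5, E:5, F:3, G:5, H:4, I:5, J:5.
The maximum eccentricity is 5, realized for instance by the pair I–G via I – H – F – A – C – G. So the diameter is 5.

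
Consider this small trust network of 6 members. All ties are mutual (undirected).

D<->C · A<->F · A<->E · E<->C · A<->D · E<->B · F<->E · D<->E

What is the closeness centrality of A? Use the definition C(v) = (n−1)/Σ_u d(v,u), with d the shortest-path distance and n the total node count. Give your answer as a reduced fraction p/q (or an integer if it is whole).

Distances from A: B:2, C:2, D:1, E:1, F:1. Sum = 7.
n = 6, so closeness = 5/7.

5/7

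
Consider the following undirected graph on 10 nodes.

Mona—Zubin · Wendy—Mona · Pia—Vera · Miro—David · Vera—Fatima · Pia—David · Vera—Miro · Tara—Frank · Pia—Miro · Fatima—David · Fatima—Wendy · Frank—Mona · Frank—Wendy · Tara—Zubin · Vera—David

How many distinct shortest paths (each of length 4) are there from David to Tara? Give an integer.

1

The shortest distance is 4, and the only length-4 path is David–Fatima–Wendy–Frank–Tara. So there is exactly 1 shortest path.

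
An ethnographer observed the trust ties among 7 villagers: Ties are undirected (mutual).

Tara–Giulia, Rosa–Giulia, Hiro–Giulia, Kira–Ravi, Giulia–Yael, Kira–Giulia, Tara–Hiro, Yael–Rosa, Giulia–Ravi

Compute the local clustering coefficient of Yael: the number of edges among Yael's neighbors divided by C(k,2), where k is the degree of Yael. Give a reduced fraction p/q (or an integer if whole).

1

Yael's neighbors: Giulia and Rosa (k = 2).
Possible neighbor pairs: C(2,2) = 1. Edges among them: Giulia–Rosa → e = 1.
Clustering(Yael) = 1/1.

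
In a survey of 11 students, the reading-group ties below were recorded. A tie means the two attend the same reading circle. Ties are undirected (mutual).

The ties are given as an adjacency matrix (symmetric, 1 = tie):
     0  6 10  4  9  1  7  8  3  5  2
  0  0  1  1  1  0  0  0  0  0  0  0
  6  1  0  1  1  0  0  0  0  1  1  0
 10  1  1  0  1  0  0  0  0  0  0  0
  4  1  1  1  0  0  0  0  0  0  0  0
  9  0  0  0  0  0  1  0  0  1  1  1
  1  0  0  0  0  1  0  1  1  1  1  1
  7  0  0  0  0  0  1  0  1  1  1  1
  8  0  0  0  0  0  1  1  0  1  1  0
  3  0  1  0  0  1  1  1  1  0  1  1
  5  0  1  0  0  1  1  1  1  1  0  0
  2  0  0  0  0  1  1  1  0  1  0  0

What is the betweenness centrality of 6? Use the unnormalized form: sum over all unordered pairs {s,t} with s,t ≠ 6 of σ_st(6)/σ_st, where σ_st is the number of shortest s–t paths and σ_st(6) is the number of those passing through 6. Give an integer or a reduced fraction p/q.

21

Pairs whose geodesics pass through 6 — 0–9: 2/2; 0–1: 2/2; 0–7: 2/2; 0–8: 2/2; 0–3: 1; 0–5: 1; 0–2: 1; 10–9: 2/2; 10–1: 2/2; 10–7: 2/2; 10–8: 2/2; 10–3: 1; 10–5: 1; 10–2: 1 … (+7 more pairs).
All other pairs contribute 0.
Summing the contributions gives betweenness(6) = 21.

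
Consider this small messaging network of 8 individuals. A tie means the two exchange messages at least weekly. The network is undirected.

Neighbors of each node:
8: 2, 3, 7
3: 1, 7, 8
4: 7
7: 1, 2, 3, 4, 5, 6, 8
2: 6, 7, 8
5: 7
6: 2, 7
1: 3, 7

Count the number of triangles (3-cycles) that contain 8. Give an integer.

2

8's neighbors: 2, 3, and 7.
Neighbor pairs that are themselves tied: 8–2–7; 8–3–7. Each forms one triangle with 8, for 2 in total.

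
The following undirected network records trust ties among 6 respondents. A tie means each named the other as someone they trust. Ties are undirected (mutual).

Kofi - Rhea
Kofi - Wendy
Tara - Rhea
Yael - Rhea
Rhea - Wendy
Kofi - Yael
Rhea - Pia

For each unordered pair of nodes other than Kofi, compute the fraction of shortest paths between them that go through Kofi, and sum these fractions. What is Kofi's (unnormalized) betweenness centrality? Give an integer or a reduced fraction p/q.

Pairs whose geodesics pass through Kofi — Wendy–Yael: 1/2.
All other pairs contribute 0.
Summing the contributions gives betweenness(Kofi) = 1/2.

1/2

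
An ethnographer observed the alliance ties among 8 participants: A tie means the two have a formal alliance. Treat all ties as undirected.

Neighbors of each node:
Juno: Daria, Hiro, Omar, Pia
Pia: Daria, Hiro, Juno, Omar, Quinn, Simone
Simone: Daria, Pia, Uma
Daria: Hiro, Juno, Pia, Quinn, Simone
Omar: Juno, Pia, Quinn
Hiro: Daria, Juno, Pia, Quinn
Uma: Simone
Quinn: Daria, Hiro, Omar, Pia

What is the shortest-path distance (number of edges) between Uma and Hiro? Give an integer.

3

One shortest route is Uma – Simone – Daria – Hiro, which uses 3 edges, and at distance 2 from Uma we only reach {Daria, Pia}, which does not include Hiro. So d(Uma,Hiro) = 3.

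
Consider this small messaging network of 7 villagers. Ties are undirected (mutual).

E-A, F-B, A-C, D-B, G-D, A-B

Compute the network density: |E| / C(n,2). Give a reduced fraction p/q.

There are 6 edges and 7 nodes, so the maximum possible is C(7,2) = 21.
Density = 6/21 = 2/7.

2/7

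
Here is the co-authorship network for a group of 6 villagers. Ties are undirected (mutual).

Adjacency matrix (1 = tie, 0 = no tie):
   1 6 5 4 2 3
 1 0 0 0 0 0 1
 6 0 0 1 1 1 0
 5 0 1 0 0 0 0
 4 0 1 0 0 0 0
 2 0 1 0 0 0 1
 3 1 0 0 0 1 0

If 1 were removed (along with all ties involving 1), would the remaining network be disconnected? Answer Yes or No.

No

Even without 1, every remaining node can still reach every other (the residual graph is connected), so 1 is not a cut vertex.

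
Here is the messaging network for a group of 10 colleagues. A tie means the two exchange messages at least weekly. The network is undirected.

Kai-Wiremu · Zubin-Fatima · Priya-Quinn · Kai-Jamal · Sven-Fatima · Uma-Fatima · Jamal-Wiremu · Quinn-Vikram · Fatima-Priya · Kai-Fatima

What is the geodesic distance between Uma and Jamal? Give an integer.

One shortest route is Uma – Fatima – Kai – Jamal, which uses 3 edges, and at distance 2 from Uma we only reach {Kai, Priya, Sven, Zubin}, which does not include Jamal. So d(Uma,Jamal) = 3.

3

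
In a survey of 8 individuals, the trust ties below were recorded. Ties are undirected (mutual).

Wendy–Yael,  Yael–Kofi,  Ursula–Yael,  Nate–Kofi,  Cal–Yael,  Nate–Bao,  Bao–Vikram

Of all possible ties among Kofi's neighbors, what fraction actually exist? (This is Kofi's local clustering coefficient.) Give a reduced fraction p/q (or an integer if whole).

0

Kofi's neighbors: Nate and Yael (k = 2).
Possible neighbor pairs: C(2,2) = 1. Edges among them: none → e = 0.
Clustering(Kofi) = 0/1.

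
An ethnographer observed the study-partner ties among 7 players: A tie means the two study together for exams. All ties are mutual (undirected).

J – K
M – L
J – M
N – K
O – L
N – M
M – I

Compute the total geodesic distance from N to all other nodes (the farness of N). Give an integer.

Distances from N: I:2, J:2, K:1, L:2, M:1, O:3.
Sum = 2 + 2 + 1 + 2 + 1 + 3 = 11.

11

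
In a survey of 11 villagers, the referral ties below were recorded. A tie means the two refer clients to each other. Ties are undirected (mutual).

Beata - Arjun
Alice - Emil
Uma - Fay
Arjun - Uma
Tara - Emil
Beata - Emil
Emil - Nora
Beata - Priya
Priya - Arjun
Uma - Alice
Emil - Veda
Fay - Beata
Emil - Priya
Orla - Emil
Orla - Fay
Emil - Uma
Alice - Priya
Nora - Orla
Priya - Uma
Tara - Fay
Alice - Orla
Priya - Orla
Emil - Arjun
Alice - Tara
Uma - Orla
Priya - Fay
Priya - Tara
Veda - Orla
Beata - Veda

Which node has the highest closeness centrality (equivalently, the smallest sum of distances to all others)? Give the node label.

Emil

Farness (sum of distances to all others) for each node — Alice:15, Arjun:16, Beata:15, Emil:11, Fay:15, Nora:18, Orla:13, Priya:12, Tara:16, Uma:14, Veda:17.
The smallest farness is 11, for Emil, so Emil has the highest closeness.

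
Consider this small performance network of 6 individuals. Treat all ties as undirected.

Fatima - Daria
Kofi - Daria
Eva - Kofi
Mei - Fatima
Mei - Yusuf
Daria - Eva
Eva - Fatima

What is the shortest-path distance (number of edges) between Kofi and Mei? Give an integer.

3

One shortest route is Kofi – Eva – Fatima – Mei, which uses 3 edges, and at distance 2 from Kofi we only reach {Fatima}, which does not include Mei. So d(Kofi,Mei) = 3.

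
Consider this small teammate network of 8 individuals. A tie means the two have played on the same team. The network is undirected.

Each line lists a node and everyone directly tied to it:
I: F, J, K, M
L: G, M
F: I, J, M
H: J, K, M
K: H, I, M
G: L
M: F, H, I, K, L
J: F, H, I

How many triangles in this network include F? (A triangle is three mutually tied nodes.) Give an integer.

F's neighbors: I, J, and M.
Neighbor pairs that are themselves tied: F–I–J; F–I–M. Each forms one triangle with F, for 2 in total.

2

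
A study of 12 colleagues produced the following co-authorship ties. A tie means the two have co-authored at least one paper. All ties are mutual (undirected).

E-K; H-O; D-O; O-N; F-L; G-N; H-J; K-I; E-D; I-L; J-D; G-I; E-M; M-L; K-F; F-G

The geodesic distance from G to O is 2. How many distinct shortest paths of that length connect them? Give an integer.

The shortest distance is 2, and the only length-2 path is G–N–O. So there is exactly 1 shortest path.

1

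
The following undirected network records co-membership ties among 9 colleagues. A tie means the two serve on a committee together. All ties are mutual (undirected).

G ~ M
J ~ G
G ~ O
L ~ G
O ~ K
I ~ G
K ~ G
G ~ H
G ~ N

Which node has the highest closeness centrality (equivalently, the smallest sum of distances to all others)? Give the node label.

Farness (sum of distances to all others) for each node — G:8, H:15, I:15, J:15, K:14, L:15, M:15, N:15, O:14.
The smallest farness is 8, for G, so G has the highest closeness.

G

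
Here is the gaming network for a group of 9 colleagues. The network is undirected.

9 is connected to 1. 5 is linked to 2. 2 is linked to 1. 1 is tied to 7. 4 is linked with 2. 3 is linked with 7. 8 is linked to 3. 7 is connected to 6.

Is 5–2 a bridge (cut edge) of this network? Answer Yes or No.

Without the 5–2 edge there is no alternate route between 5 and 2, so the network disconnects. It is a bridge.

Yes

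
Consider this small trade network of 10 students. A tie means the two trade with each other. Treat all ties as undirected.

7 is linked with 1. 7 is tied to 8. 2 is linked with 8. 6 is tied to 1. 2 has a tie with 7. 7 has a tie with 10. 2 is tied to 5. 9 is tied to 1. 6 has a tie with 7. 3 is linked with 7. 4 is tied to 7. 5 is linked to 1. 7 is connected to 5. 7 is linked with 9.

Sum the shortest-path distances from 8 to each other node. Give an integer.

16

Distances from 8: 1:2, 2:1, 3:2, 4:2, 5:2, 6:2, 7:1, 9:2, 10:2.
Sum = 2 + 1 + 2 + 2 + 2 + 2 + 1 + 2 + 2 = 16.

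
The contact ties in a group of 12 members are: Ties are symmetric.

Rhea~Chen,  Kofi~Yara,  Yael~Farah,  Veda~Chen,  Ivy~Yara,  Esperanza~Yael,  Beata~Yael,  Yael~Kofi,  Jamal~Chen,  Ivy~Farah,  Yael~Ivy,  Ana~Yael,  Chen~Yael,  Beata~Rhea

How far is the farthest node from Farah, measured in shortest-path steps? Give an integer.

Distances from Farah: Ana:2, Beata:2, Chen:2, Esperanza:2, Ivy:1, Jamal:3, Kofi:2, Rhea:3, Veda:3, Yael:1, Yara:2.
The largest is 3 (to Rhea, Jamal, and Veda), so the eccentricity of Farah is 3.

3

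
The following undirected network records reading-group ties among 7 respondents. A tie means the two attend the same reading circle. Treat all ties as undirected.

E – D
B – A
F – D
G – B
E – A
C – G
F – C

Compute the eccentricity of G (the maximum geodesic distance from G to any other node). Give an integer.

Distances from G: A:2, B:1, C:1, D:3, E:3, F:2.
The largest is 3 (to E and D), so the eccentricity of G is 3.

3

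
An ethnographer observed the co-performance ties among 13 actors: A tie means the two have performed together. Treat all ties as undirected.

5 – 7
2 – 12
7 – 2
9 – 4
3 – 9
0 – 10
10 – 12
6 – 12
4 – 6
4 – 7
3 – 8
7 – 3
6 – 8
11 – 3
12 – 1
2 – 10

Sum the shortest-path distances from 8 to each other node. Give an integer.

28

Distances from 8: 0:4, 1:3, 2:3, 3:1, 4:2, 5:3, 6:1, 7:2, 9:2, 10:3, 11:2, 12:2.
Sum = 4 + 3 + 3 + 1 + 2 + 3 + 1 + 2 + 2 + 3 + 2 + 2 = 28.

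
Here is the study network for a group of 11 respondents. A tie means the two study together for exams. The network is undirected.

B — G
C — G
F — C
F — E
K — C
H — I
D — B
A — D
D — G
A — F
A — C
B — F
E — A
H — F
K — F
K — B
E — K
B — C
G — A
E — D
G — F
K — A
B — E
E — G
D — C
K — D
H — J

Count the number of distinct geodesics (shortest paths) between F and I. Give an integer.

The shortest distance is 2, and the only length-2 path is F–H–I. So there is exactly 1 shortest path.

1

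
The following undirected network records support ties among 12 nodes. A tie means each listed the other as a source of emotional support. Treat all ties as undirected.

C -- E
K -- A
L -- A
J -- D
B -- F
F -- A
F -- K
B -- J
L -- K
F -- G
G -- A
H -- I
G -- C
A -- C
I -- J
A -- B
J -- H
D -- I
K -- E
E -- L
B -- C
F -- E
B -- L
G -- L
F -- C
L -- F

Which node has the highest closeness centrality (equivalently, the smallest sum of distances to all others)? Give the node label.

Farness (sum of distances to all others) for each node — A:19, B:17, C:20, D:30, E:25, F:18, G:25, H:30, I:29, J:21, K:25, L:19.
The smallest farness is 17, for B, so B has the highest closeness.

B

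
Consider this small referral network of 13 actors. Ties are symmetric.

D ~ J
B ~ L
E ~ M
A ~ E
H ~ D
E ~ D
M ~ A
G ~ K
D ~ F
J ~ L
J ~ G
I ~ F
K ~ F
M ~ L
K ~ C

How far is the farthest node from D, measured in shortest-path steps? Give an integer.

3

Distances from D: A:2, B:3, C:3, E:1, F:1, G:2, H:1, I:2, J:1, K:2, L:2, M:2.
The largest is 3 (to B and C), so the eccentricity of D is 3.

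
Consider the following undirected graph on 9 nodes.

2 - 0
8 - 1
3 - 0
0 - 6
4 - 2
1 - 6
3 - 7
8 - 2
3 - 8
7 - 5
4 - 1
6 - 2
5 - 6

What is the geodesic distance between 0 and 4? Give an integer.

One shortest route is 0 – 2 – 4, which uses 2 edges, and 0 and 4 are not directly tied, so nothing shorter exists. So d(0,4) = 2.

2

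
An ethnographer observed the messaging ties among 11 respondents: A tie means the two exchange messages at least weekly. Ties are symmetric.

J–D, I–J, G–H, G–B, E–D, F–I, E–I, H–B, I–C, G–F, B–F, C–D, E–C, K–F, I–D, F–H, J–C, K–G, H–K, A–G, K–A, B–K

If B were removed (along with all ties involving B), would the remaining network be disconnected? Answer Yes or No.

Even without B, every remaining node can still reach every other (the residual graph is connected), so B is not a cut vertex.

No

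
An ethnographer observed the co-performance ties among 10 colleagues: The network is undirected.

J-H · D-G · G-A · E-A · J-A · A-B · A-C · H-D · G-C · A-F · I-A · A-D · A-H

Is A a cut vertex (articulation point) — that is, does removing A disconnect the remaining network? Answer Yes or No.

Yes

Removing A leaves {B} with no path to {F}, so the network splits into 5 components. A is a cut vertex.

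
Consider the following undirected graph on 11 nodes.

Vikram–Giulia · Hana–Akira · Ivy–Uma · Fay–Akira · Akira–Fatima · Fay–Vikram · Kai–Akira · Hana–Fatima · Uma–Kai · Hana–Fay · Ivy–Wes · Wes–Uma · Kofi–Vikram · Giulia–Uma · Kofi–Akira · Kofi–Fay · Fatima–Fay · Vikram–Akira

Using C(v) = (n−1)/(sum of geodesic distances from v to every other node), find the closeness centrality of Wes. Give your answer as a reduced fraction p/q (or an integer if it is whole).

5/14

Distances from Wes: Akira:3, Fatima:4, Fay:4, Giulia:2, Hana:4, Ivy:1, Kai:2, Kofi:4, Uma:1, Vikram:3. Sum = 28.
n = 11, so closeness = 10/28 = 5/14.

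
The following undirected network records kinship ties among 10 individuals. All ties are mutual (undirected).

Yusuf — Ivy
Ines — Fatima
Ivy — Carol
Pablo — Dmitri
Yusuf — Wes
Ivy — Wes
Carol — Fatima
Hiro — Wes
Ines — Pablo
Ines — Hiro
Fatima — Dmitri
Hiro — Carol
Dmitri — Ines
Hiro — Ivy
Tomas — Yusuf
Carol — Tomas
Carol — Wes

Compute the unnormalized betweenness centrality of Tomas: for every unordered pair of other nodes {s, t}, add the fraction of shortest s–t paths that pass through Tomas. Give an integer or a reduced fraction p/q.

13/15

Pairs whose geodesics pass through Tomas — Yusuf–Carol: 1/3; Yusuf–Dmitri: 1/5; Yusuf–Fatima: 1/3.
All other pairs contribute 0.
Summing the contributions gives betweenness(Tomas) = 13/15.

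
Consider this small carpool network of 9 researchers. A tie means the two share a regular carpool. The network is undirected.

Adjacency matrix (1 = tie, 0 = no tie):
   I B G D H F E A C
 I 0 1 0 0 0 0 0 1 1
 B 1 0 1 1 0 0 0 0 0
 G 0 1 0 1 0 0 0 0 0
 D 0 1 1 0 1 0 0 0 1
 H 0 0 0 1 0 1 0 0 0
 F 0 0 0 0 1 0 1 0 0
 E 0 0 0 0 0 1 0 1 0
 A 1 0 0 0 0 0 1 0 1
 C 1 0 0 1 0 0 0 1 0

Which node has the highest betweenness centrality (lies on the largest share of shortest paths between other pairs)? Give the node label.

Unnormalized betweenness of each node: A:17/3, B:17/6, C:23/6, D:29/3, E:3, F:7/3, G:0, H:13/3, I:10/3.
D has the largest value, 29/3, making it the main broker — the node through which the most shortest paths run.

D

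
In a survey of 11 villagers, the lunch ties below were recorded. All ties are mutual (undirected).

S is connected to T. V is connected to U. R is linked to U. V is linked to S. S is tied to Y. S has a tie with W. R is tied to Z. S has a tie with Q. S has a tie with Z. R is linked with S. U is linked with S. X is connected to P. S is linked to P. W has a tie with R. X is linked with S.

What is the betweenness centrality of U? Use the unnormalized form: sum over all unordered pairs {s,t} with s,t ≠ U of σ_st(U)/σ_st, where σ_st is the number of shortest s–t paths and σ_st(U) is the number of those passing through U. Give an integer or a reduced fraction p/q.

Pairs whose geodesics pass through U — V–R: 1/2.
All other pairs contribute 0.
Summing the contributions gives betweenness(U) = 1/2.

1/2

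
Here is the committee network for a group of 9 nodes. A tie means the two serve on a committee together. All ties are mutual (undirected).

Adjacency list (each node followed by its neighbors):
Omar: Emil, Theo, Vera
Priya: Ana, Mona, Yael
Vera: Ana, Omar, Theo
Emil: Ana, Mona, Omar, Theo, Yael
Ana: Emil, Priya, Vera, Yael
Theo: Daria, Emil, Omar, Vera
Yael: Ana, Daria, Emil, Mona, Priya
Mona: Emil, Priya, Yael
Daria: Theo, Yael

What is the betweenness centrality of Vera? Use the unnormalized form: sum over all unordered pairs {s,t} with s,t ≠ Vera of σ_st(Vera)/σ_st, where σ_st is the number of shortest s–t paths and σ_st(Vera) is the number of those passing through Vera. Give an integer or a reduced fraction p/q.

29/20

Pairs whose geodesics pass through Vera — Omar–Ana: 1/2; Omar–Priya: 1/4; Theo–Ana: 1/2; Theo–Priya: 1/5.
All other pairs contribute 0.
Summing the contributions gives betweenness(Vera) = 29/20.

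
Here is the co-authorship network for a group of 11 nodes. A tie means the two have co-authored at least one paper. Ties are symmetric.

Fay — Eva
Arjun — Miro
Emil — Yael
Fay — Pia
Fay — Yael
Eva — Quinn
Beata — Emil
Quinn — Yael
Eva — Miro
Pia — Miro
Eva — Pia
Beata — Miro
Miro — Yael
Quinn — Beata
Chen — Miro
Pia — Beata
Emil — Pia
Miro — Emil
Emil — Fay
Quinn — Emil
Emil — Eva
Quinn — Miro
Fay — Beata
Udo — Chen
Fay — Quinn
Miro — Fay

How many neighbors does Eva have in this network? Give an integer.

5

Eva is directly tied to Emil, Fay, Miro, Pia, and Quinn. That is 5 neighbors, so the degree of Eva is 5.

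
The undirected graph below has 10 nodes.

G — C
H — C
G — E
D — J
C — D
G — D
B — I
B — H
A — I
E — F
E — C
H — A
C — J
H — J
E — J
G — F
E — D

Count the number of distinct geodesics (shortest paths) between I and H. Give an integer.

2

The shortest distance is 2. The length-2 paths are: I–B–H; I–A–H.
That gives 2 distinct shortest paths.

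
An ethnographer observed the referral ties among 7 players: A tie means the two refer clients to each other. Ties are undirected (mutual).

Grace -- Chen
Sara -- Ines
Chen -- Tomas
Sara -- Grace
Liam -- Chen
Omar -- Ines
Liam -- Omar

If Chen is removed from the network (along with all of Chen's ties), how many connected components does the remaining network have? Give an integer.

2

Without Chen, the remaining ties split the others into: {Grace, Ines, Liam, Omar, Sara}; {Tomas}.
That's 2 separate components.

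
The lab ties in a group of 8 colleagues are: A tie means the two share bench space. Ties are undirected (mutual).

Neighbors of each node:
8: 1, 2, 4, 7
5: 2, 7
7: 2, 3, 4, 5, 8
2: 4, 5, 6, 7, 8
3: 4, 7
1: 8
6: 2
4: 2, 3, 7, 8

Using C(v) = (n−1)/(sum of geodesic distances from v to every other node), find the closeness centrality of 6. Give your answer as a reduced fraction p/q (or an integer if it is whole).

Distances from 6: 1:3, 2:1, 3:3, 4:2, 5:2, 7:2, 8:2. Sum = 15.
n = 8, so closeness = 7/15.

7/15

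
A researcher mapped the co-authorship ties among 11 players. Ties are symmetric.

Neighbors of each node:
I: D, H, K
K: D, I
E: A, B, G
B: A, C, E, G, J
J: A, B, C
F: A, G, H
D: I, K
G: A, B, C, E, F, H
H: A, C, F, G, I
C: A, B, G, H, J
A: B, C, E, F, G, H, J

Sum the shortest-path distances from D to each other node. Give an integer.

28

Distances from D: A:3, B:4, C:3, E:4, F:3, G:3, H:2, I:1, J:4, K:1.
Sum = 3 + 4 + 3 + 4 + 3 + 3 + 2 + 1 + 4 + 1 = 28.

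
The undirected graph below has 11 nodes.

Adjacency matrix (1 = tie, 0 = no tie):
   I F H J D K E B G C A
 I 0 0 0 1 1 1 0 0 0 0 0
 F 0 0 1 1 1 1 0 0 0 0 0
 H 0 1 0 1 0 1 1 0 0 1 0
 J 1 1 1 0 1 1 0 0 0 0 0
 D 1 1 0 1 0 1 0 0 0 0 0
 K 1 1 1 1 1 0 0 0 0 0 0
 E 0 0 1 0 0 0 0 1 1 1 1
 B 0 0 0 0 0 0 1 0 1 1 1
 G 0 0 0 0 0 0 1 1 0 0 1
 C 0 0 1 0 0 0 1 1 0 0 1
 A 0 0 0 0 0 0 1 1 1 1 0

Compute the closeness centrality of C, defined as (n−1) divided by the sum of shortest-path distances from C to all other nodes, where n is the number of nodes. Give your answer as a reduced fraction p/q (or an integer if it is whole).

5/9

Distances from C: A:1, B:1, D:3, E:1, F:2, G:2, H:1, I:3, J:2, K:2. Sum = 18.
n = 11, so closeness = 10/18 = 5/9.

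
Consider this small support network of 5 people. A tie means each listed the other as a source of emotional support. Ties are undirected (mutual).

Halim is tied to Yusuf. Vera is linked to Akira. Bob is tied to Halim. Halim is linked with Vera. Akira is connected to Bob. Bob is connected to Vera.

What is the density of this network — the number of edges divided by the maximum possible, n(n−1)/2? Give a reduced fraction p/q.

There are 6 edges and 5 nodes, so the maximum possible is C(5,2) = 10.
Density = 6/10 = 3/5.

3/5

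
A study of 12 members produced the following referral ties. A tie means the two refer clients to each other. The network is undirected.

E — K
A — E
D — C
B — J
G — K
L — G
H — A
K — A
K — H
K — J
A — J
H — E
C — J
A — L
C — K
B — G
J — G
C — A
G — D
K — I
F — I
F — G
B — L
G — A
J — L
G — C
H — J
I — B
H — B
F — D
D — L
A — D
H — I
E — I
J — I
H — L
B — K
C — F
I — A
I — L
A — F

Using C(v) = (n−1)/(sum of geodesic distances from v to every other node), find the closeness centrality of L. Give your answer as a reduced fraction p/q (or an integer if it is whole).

Distances from L: A:1, B:1, C:2, D:1, E:2, F:2, G:1, H:1, I:1, J:1, K:2. Sum = 15.
n = 12, so closeness = 11/15.

11/15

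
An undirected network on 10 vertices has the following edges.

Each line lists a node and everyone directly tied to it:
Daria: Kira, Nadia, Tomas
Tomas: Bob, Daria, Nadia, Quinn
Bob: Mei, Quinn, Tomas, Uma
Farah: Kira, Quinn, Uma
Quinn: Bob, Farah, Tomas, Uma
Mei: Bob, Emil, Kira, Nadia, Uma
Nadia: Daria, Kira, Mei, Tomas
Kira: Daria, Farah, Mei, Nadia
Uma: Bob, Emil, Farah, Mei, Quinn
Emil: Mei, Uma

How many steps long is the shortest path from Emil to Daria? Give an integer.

3

One shortest route is Emil – Mei – Nadia – Daria, which uses 3 edges, and at distance 2 from Emil we only reach {Bob, Farah, Kira, Nadia, Quinn}, which does not include Daria. So d(Emil,Daria) = 3.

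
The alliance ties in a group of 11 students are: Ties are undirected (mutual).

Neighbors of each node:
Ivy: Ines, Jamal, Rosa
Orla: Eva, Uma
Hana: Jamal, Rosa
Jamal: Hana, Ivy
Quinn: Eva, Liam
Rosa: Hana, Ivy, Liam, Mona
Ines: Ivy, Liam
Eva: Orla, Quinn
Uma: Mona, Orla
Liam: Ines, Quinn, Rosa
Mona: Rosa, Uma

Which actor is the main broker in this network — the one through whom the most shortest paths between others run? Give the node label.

Rosa

Unnormalized betweenness of each node: Eva:4, Hana:3, Ines:5/2, Ivy:43/6, Jamal:5/6, Liam:83/6, Mona:10, Orla:3, Quinn:8, Rosa:65/3, Uma:6.
Rosa has the largest value, 65/3, making it the main broker — the node through which the most shortest paths run.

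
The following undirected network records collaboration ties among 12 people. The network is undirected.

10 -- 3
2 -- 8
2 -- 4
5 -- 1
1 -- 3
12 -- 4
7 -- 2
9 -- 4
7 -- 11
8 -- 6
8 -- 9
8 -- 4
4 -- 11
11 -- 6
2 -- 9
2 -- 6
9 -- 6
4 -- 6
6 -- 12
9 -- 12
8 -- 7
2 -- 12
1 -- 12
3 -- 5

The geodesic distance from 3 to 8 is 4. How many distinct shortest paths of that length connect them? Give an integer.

4

The shortest distance is 4. The length-4 paths are: 3–1–12–9–8; 3–1–12–2–8; 3–1–12–4–8; 3–1–12–6–8.
That gives 4 distinct shortest paths.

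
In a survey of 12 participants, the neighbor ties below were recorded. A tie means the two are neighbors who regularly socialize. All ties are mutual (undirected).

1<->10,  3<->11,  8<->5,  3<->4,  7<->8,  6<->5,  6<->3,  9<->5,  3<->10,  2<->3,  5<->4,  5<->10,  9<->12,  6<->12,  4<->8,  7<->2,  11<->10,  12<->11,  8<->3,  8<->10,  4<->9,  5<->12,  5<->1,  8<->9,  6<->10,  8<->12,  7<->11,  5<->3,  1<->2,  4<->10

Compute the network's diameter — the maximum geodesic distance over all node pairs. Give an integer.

Eccentricity of each node (its greatest distance to any other): 1:2, 2:3, 3:2, 4:2, 5:2, 6:3, 7:3, 8:2, 9:3, 10:2, 11:2, 12:3.
The maximum eccentricity is 3, realized for instance by the pair 7–6 via 7 – 8 – 5 – 6. So the diameter is 3.

3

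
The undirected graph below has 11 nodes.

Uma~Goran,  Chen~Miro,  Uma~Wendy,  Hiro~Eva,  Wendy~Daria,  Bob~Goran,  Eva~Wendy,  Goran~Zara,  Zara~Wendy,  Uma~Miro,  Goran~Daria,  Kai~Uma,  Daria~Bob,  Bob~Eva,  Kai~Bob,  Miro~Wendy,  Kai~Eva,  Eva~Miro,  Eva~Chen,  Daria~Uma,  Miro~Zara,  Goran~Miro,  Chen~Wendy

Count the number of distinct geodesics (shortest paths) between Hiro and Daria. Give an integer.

2

The shortest distance is 3. The length-3 paths are: Hiro–Eva–Wendy–Daria; Hiro–Eva–Bob–Daria.
That gives 2 distinct shortest paths.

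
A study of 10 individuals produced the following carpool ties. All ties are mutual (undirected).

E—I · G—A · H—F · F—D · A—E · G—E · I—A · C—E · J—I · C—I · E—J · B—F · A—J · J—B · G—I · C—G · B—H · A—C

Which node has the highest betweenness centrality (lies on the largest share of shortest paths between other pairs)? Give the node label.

J

Unnormalized betweenness of each node: A:10/3, B:18, C:0, D:0, E:10/3, F:8, G:0, H:0, I:10/3, J:20.
J has the largest value, 20, making it the main broker — the node through which the most shortest paths run.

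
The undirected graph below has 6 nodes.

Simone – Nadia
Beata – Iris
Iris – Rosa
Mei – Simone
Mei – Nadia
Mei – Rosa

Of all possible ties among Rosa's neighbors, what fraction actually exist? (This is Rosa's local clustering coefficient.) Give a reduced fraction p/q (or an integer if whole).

0

Rosa's neighbors: Iris and Mei (k = 2).
Possible neighbor pairs: C(2,2) = 1. Edges among them: none → e = 0.
Clustering(Rosa) = 0/1.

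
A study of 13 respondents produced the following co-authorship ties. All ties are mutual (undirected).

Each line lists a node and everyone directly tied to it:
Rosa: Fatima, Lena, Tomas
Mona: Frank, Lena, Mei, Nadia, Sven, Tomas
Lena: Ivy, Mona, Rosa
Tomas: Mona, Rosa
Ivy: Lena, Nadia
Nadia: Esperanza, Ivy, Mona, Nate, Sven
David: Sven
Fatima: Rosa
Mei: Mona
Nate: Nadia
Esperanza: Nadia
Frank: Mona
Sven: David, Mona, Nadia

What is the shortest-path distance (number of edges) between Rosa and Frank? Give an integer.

One shortest route is Rosa – Tomas – Mona – Frank, which uses 3 edges, and at distance 2 from Rosa we only reach {Ivy, Mona}, which does not include Frank. So d(Rosa,Frank) = 3.

3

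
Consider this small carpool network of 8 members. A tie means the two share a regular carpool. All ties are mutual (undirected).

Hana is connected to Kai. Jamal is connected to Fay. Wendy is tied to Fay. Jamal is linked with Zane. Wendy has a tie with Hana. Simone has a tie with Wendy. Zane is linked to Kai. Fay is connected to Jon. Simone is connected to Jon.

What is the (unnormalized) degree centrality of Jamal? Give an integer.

2

Jamal is directly tied to Fay and Zane. That is 2 neighbors, so the degree of Jamal is 2.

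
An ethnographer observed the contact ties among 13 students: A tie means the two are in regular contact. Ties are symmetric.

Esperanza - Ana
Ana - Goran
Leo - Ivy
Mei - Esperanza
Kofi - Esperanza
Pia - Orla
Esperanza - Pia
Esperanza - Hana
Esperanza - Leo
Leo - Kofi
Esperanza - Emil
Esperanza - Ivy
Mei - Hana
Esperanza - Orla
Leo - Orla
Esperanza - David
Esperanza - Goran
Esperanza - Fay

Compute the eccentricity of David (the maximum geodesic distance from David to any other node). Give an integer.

2

Distances from David: Ana:2, Emil:2, Esperanza:1, Fay:2, Goran:2, Hana:2, Ivy:2, Kofi:2, Leo:2, Mei:2, Orla:2, Pia:2.
The largest is 2 (to Hana, Ivy, Mei, Fay, Goran, Ana, Emil, Kofi, Orla, Pia, and Leo), so the eccentricity of David is 2.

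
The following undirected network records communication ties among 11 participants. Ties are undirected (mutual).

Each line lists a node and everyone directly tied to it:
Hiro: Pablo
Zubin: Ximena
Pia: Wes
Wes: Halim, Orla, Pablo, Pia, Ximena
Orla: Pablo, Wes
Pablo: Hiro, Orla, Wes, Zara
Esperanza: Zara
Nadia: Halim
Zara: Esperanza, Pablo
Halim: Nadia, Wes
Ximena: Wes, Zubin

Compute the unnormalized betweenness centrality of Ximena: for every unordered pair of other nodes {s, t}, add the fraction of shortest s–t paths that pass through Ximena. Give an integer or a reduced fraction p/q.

Pairs whose geodesics pass through Ximena — Zubin–Hiro: 1; Zubin–Pablo: 1; Zubin–Nadia: 1; Zubin–Wes: 1; Zubin–Zara: 1; Zubin–Halim: 1; Zubin–Pia: 1; Zubin–Esperanza: 1; Zubin–Orla: 1.
All other pairs contribute 0.
Summing the contributions gives betweenness(Ximena) = 9.

9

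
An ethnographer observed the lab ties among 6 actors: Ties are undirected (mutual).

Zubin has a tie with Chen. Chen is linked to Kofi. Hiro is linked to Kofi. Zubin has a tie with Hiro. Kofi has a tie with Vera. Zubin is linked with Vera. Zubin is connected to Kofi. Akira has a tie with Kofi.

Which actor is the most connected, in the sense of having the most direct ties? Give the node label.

Degrees — Akira:1, Chen:2, Hiro:2, Kofi:5, Vera:2, Zubin:4.
The maximum is 5, attained only by Kofi.

Kofi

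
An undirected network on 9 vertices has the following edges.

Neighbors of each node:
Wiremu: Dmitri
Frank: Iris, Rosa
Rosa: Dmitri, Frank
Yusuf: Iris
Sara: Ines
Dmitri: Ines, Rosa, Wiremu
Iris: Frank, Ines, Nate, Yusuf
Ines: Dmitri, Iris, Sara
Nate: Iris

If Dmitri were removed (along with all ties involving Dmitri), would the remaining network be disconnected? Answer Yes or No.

Yes

Removing Dmitri leaves {Frank, Ines, Iris, Nate, Rosa, Sara, and Yusuf} with no path to {Wiremu}, so the network splits into 2 components. Dmitri is a cut vertex.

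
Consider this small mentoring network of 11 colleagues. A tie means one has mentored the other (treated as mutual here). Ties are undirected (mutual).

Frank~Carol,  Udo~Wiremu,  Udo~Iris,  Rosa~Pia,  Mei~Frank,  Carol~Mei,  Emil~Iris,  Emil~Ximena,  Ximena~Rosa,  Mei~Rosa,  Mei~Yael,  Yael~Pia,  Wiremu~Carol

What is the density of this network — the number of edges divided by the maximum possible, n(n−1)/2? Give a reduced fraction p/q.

There are 13 edges and 11 nodes, so the maximum possible is C(11,2) = 55.
Density = 13/55.

13/55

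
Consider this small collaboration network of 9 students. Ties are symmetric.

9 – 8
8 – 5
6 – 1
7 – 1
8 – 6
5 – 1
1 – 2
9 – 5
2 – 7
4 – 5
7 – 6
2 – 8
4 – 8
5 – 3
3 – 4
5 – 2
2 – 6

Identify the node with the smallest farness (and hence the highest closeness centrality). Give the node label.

5

Farness (sum of distances to all others) for each node — 1:12, 2:11, 3:16, 4:14, 5:10, 6:13, 7:16, 8:11, 9:15.
The smallest farness is 10, for 5, so 5 has the highest closeness.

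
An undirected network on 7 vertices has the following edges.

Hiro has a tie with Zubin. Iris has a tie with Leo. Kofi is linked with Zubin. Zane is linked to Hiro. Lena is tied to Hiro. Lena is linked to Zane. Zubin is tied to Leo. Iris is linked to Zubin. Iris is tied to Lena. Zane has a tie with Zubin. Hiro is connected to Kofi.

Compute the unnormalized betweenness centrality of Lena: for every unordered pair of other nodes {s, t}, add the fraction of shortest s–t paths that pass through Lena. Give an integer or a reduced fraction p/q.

Pairs whose geodesics pass through Lena — Hiro–Iris: 1/2; Zane–Iris: 1/2.
All other pairs contribute 0.
Summing the contributions gives betweenness(Lena) = 1.

1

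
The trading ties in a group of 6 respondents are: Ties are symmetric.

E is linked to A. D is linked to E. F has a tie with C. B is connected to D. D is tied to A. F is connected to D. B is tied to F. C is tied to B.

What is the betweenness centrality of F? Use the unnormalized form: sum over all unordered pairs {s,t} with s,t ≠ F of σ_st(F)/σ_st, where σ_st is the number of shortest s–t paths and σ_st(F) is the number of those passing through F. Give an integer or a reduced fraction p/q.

3/2

Pairs whose geodesics pass through F — D–C: 1/2; A–C: 1/2; E–C: 1/2.
All other pairs contribute 0.
Summing the contributions gives betweenness(F) = 3/2.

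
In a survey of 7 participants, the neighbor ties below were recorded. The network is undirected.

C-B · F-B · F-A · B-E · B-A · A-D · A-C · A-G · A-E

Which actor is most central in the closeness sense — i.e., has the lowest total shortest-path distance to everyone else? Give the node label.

A

Farness (sum of distances to all others) for each node — A:6, B:8, C:10, D:11, E:10, F:10, G:11.
The smallest farness is 6, for A, so A has the highest closeness.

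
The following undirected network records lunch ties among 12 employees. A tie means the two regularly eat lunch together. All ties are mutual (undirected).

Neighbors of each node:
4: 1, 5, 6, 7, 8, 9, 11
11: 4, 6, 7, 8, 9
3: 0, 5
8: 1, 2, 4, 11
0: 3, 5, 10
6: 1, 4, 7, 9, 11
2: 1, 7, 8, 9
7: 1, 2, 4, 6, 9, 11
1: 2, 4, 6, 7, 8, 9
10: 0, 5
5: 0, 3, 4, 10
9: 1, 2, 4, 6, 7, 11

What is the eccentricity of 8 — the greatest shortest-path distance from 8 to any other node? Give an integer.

Distances from 8: 0:3, 1:1, 2:1, 3:3, 4:1, 5:2, 6:2, 7:2, 9:2, 10:3, 11:1.
The largest is 3 (to 3, 0, and 10), so the eccentricity of 8 is 3.

3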